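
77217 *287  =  22161279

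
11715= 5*2343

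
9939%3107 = 618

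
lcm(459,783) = 13311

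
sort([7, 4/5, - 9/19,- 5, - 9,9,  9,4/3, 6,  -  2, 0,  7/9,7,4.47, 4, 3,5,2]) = [-9,  -  5,  -  2, - 9/19,0,7/9,  4/5,  4/3 , 2,  3, 4,4.47,5,  6 , 7,7,9,9] 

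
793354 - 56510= 736844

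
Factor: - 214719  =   - 3^1*19^1*3767^1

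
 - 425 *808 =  - 343400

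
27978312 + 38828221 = 66806533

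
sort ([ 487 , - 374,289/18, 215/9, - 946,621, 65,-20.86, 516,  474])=[ - 946 , - 374, - 20.86, 289/18, 215/9,65, 474, 487,516, 621 ] 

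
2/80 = 1/40 = 0.03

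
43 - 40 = 3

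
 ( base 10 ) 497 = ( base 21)12E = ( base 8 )761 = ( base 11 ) 412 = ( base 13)2c3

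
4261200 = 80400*53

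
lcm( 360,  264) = 3960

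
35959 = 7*5137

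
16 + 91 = 107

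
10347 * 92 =951924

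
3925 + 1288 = 5213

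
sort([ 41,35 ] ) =[35,41] 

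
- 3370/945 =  - 4+82/189 = -3.57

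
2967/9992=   2967/9992 = 0.30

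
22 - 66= - 44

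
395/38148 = 395/38148 = 0.01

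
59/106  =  59/106 =0.56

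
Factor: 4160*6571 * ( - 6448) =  - 176258401280 = - 2^10*5^1* 13^2 *31^1*6571^1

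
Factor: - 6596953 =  - 11^1*271^1 *2213^1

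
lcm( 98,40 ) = 1960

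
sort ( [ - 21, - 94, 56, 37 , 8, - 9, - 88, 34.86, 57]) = [ -94,-88 ,-21 , - 9, 8, 34.86, 37,56,57] 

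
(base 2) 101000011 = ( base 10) 323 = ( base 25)cn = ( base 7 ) 641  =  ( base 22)EF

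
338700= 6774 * 50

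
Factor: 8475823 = 8475823^1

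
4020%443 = 33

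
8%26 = 8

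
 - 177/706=- 177/706  =  - 0.25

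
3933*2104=8275032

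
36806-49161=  - 12355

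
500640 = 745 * 672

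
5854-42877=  - 37023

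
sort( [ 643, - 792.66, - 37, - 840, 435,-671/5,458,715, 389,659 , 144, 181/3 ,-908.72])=[ - 908.72,  -  840 , - 792.66, - 671/5,-37, 181/3,144, 389,435, 458,643, 659,  715 ] 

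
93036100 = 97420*955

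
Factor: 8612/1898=4306/949   =  2^1*13^( - 1 ) *73^( - 1)*2153^1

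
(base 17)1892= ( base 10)7380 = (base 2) 1110011010100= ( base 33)6PL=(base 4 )1303110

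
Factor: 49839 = 3^1*37^1*449^1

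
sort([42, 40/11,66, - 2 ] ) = [ - 2, 40/11,42,66]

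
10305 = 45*229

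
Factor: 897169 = 7^1*13^1*9859^1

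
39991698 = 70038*571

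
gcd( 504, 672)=168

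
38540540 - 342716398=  - 304175858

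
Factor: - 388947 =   -  3^1 * 13^1*9973^1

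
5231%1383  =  1082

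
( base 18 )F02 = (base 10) 4862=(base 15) 1692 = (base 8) 11376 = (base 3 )20200002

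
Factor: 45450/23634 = 5^2*13^( - 1 ) = 25/13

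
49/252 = 7/36 = 0.19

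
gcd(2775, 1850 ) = 925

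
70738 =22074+48664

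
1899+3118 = 5017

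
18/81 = 2/9   =  0.22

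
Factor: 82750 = 2^1*5^3* 331^1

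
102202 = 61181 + 41021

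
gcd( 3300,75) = 75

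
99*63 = 6237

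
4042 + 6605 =10647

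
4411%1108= 1087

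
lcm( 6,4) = 12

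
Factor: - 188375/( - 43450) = 2^( - 1)*5^1* 79^( - 1 )*137^1= 685/158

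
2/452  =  1/226=0.00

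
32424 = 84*386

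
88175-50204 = 37971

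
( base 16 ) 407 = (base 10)1031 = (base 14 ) 539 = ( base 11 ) 858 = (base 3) 1102012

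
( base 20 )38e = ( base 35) 149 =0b10101011110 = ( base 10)1374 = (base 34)16e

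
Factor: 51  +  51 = 102 = 2^1 * 3^1*17^1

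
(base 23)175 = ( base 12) 49B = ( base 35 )ju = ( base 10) 695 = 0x2B7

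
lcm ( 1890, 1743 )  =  156870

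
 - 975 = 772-1747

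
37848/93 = 406 +30/31 = 406.97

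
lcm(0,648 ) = 0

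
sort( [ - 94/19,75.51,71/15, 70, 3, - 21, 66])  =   [ - 21 ,-94/19,3, 71/15, 66 , 70, 75.51 ]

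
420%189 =42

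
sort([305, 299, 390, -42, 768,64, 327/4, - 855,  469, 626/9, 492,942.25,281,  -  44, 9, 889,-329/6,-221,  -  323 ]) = [ - 855, - 323, - 221, - 329/6 , - 44,  -  42, 9, 64 , 626/9,327/4,281, 299, 305,390, 469,492, 768, 889,  942.25]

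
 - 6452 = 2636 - 9088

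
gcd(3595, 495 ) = 5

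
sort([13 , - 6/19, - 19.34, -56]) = [ - 56 ,  -  19.34, - 6/19, 13]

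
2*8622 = 17244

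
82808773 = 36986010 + 45822763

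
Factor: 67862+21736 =89598 = 2^1*3^1*109^1*137^1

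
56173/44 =56173/44 = 1276.66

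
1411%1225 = 186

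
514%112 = 66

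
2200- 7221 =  - 5021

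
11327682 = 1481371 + 9846311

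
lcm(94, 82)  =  3854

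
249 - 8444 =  - 8195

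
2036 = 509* 4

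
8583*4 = 34332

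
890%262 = 104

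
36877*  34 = 1253818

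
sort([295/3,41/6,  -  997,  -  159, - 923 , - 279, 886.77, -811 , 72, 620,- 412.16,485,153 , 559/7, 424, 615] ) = [ - 997, - 923, - 811 , - 412.16, - 279 ,  -  159,41/6 , 72,559/7 , 295/3 , 153, 424,485, 615,620,886.77] 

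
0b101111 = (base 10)47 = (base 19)29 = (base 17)2d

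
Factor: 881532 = 2^2 * 3^2 * 47^1*521^1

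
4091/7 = 4091/7   =  584.43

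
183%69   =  45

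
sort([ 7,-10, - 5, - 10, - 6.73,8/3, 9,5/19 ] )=[ - 10, - 10, - 6.73,-5, 5/19,8/3, 7, 9] 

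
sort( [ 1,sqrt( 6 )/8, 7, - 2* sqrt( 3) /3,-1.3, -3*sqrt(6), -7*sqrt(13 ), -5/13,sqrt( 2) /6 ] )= [-7* sqrt( 13 ), - 3*sqrt(6), - 1.3, - 2*sqrt (3 )/3,-5/13,sqrt(2) /6,sqrt( 6)/8, 1,7] 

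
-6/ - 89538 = 1/14923 =0.00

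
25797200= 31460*820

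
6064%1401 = 460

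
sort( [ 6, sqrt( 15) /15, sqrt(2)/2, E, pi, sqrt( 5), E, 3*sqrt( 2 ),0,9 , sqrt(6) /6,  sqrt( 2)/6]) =[ 0,sqrt( 2 )/6,sqrt( 15)/15,  sqrt( 6)/6,sqrt(2) /2, sqrt(5 ), E, E, pi,  3 * sqrt( 2 ),6,9]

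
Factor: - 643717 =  - 269^1*2393^1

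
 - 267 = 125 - 392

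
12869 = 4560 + 8309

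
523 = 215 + 308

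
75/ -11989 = -75/11989 = - 0.01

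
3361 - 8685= - 5324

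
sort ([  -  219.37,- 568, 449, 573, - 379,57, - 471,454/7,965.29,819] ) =[ - 568, - 471  ,- 379, - 219.37,57, 454/7,449, 573, 819, 965.29 ]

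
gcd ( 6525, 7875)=225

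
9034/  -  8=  - 1130+3/4=-  1129.25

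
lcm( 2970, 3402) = 187110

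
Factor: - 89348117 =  - 89348117^1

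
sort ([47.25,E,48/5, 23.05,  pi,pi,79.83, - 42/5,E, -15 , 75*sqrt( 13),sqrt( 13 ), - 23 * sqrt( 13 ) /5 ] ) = [ -23*sqrt( 13 )/5, - 15, - 42/5 , E,E,pi , pi, sqrt(13),  48/5,23.05, 47.25,79.83,75*sqrt(13 )]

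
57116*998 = 57001768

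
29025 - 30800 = -1775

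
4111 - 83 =4028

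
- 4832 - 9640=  -14472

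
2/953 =2/953 = 0.00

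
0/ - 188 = 0/1 = - 0.00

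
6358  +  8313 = 14671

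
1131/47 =1131/47= 24.06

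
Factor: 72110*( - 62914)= -2^2*5^1 * 83^1*379^1*7211^1 =-4536728540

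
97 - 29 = 68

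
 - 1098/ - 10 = 109 + 4/5   =  109.80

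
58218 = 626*93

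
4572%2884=1688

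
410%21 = 11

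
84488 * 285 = 24079080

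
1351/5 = 1351/5= 270.20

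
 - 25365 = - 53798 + 28433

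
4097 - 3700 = 397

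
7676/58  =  3838/29=132.34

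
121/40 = 3 + 1/40 = 3.02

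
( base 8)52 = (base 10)42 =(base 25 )1h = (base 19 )24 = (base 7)60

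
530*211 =111830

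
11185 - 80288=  - 69103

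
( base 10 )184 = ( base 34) 5e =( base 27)6m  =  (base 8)270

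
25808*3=77424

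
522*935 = 488070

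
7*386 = 2702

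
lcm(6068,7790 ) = 576460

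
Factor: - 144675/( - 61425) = 3^( - 1)*7^(-1 )*13^( - 1)*643^1 = 643/273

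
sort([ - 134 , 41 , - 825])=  [ - 825, - 134 , 41 ]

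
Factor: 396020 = 2^2*5^1*19801^1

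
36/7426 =18/3713 = 0.00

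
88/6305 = 88/6305 =0.01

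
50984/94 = 25492/47 = 542.38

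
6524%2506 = 1512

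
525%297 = 228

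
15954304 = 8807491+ 7146813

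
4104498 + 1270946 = 5375444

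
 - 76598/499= -76598/499 = - 153.50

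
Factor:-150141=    - 3^1*50047^1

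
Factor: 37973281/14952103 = 53^1*71^( - 1)*197^(  -  1)*1069^( - 1)*716477^1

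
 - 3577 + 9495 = 5918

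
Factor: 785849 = 277^1* 2837^1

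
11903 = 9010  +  2893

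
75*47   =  3525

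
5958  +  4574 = 10532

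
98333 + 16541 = 114874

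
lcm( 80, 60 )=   240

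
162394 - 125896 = 36498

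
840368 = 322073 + 518295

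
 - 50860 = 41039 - 91899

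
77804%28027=21750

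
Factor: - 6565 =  - 5^1 *13^1 * 101^1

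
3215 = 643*5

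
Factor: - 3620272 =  - 2^4*226267^1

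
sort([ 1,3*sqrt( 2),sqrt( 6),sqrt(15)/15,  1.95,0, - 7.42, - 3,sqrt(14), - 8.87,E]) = [-8.87 , - 7.42, - 3,0,sqrt( 15) /15,1,  1.95,sqrt( 6),E,  sqrt(14 ), 3*sqrt( 2 )]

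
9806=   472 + 9334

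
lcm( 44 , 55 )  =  220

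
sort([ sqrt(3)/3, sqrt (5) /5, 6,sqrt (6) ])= [ sqrt( 5)/5,  sqrt (3 )/3,sqrt( 6 ),6]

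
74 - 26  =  48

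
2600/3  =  2600/3 = 866.67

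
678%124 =58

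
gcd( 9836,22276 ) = 4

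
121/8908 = 121/8908 = 0.01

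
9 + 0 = 9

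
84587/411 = 84587/411 =205.81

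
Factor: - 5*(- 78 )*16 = 2^5*3^1*5^1*13^1 = 6240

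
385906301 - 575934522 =-190028221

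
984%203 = 172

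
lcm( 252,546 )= 3276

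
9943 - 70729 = -60786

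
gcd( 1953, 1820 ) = 7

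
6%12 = 6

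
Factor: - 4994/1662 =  - 2497/831 = -3^( - 1)*11^1 * 227^1*277^ ( - 1 )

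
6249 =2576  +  3673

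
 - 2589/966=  - 3 +103/322 = - 2.68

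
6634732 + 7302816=13937548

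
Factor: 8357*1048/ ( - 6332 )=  - 2^1 *61^1*131^1*137^1 *1583^(  -  1) = - 2189534/1583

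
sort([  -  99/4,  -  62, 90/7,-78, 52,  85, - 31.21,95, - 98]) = [ -98, - 78,-62, - 31.21,  -  99/4, 90/7, 52, 85, 95]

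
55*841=46255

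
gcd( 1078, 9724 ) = 22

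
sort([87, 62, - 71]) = [ - 71, 62, 87 ] 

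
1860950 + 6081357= 7942307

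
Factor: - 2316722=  - 2^1 * 1158361^1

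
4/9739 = 4/9739 = 0.00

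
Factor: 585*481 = 3^2*5^1*13^2*37^1= 281385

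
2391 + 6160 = 8551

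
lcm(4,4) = 4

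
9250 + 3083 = 12333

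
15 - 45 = -30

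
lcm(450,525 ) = 3150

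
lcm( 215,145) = 6235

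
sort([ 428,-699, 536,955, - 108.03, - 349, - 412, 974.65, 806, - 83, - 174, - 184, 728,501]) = [ - 699 , - 412, - 349, - 184, - 174, - 108.03, - 83,428,501, 536 , 728 , 806, 955, 974.65]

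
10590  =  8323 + 2267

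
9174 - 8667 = 507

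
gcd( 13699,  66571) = 1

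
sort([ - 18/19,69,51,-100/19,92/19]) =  [ - 100/19,-18/19,92/19,51, 69]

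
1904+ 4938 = 6842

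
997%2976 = 997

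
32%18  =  14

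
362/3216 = 181/1608 = 0.11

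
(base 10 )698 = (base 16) 2BA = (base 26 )10m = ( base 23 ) 178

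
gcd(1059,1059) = 1059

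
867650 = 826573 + 41077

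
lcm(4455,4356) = 196020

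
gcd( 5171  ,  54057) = 1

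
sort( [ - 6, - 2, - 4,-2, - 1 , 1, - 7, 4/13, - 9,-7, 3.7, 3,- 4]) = [- 9,- 7 , - 7 ,  -  6, - 4 ,-4,-2, - 2, - 1, 4/13, 1,3,3.7 ] 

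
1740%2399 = 1740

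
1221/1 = 1221 = 1221.00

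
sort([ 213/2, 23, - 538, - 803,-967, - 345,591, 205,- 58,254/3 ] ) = [ -967,-803, - 538 , - 345, - 58,23, 254/3, 213/2,205,591]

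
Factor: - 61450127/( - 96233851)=7^( - 1 ) * 113^( - 1)*2011^1*30557^1*121661^(-1)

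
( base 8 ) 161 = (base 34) 3B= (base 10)113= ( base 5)423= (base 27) 45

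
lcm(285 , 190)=570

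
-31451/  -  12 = 2620 + 11/12 = 2620.92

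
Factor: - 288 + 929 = 641^1 =641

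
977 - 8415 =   -  7438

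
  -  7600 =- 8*950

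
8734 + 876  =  9610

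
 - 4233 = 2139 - 6372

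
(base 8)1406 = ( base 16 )306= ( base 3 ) 1001200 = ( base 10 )774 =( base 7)2154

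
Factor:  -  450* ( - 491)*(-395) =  - 2^1*3^2 * 5^3*79^1 * 491^1 =- 87275250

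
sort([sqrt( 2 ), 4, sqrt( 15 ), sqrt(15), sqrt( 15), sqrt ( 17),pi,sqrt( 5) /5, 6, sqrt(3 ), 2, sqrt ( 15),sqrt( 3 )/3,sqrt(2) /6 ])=[sqrt(2 ) /6 , sqrt(5) /5, sqrt(3) /3, sqrt(2 ), sqrt(3 ),  2, pi, sqrt(15 ), sqrt(15), sqrt( 15 ), sqrt (15 ), 4, sqrt ( 17), 6]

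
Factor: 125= 5^3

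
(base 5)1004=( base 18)73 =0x81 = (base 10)129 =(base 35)3O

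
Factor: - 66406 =-2^1*33203^1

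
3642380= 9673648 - 6031268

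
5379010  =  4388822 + 990188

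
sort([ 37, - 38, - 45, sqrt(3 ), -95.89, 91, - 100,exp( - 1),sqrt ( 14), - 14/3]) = [ - 100 ,- 95.89, - 45, - 38, - 14/3,exp(  -  1 ),sqrt( 3 ),sqrt( 14), 37,  91]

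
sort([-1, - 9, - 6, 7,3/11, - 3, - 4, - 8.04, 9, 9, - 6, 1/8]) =[ - 9,-8.04, - 6, - 6, - 4,  -  3,-1, 1/8,3/11 , 7,  9,9]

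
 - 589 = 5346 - 5935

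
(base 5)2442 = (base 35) AM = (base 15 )19c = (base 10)372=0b101110100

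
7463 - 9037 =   -  1574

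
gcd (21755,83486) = 19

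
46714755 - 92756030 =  - 46041275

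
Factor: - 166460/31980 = -203/39 = - 3^(- 1 )* 7^1*13^( - 1) * 29^1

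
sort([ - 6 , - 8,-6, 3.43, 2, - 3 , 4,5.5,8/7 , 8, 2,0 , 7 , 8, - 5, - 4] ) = [ - 8, - 6, - 6, - 5, - 4, - 3,0,  8/7,2 , 2,  3.43,4,  5.5,7,8, 8 ]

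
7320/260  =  366/13 = 28.15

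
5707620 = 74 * 77130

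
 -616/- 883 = 616/883 =0.70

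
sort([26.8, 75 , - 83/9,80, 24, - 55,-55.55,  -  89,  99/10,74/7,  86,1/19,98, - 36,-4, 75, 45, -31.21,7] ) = [-89, - 55.55  , - 55, - 36, - 31.21,-83/9, - 4, 1/19,7,99/10,74/7,24,26.8,45,75,  75,80, 86,98 ]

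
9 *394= 3546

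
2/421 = 2/421 = 0.00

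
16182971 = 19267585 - 3084614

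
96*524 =50304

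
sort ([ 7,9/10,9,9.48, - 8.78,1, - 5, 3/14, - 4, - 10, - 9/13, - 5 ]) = [  -  10, - 8.78,-5,-5, - 4, - 9/13,3/14, 9/10, 1, 7,9,9.48]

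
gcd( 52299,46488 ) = 5811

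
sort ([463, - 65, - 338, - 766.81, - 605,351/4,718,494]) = [-766.81,  -  605, - 338, - 65,351/4, 463, 494,718]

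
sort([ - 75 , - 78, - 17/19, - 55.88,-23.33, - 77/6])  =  [ - 78, - 75, - 55.88,-23.33, - 77/6, - 17/19]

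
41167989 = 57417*717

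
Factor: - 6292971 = -3^5*19^1*29^1*47^1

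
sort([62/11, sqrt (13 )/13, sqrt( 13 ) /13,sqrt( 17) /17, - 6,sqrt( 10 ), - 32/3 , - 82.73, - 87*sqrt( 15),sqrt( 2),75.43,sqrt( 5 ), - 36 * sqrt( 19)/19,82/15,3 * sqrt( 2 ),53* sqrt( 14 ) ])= [ - 87* sqrt(15), - 82.73,  -  32/3, - 36 * sqrt ( 19 ) /19, - 6,sqrt( 17 ) /17,sqrt( 13) /13,sqrt( 13) /13,sqrt( 2),sqrt( 5), sqrt(10 )  ,  3*sqrt(2), 82/15, 62/11,75.43 , 53 * sqrt (14)]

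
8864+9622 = 18486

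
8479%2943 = 2593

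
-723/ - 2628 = 241/876=0.28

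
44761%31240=13521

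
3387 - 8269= - 4882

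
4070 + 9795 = 13865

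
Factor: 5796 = 2^2 * 3^2*7^1*23^1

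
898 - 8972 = -8074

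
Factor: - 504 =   -  2^3*3^2 * 7^1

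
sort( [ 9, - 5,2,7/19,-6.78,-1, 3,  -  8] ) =[ - 8,  -  6.78, - 5, - 1, 7/19,2,3,9 ] 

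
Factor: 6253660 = 2^2* 5^1*7^1*19^1 * 2351^1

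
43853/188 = 43853/188 = 233.26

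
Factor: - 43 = -43^1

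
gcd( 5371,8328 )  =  1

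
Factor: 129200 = 2^4*5^2*17^1*19^1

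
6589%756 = 541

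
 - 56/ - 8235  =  56/8235 = 0.01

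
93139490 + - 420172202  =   - 327032712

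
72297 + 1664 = 73961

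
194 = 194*1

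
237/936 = 79/312 = 0.25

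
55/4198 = 55/4198 = 0.01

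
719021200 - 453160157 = 265861043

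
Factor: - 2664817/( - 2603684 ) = 2^( -2)*19^( - 1 )*34259^ (  -  1) * 2664817^1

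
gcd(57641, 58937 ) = 1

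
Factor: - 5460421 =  - 41^1 * 97^1*1373^1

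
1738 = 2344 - 606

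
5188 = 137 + 5051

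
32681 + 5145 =37826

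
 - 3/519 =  - 1/173 = -0.01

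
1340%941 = 399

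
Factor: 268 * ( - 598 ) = -2^3*13^1*23^1*67^1= - 160264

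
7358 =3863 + 3495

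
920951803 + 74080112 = 995031915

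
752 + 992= 1744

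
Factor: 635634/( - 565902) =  - 3^1*79^1*211^( - 1 ) = - 237/211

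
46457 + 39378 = 85835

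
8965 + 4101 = 13066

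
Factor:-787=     -  787^1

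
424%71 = 69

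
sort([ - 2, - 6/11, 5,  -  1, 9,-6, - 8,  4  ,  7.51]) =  [ - 8, - 6, - 2, -1,-6/11, 4, 5, 7.51,9] 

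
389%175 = 39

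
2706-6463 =-3757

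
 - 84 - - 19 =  - 65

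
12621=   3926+8695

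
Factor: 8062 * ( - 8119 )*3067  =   - 2^1*23^1*29^1 *139^1 * 353^1*3067^1 = - 200751644326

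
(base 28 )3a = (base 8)136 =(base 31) 31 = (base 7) 163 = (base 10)94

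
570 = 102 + 468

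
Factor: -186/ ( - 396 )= 31/66 =2^ (-1)*3^ ( - 1)*11^ ( - 1 ) * 31^1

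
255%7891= 255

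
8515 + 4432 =12947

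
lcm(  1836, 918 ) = 1836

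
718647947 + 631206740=1349854687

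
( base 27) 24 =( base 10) 58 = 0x3A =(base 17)37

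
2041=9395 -7354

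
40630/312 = 130 + 35/156 = 130.22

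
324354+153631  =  477985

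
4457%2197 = 63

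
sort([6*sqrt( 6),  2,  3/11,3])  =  [ 3/11, 2,3 , 6*sqrt(6)]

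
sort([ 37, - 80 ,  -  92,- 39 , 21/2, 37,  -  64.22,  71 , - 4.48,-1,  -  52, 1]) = [- 92, - 80 , - 64.22, - 52, - 39, -4.48 , - 1 , 1, 21/2,  37,37, 71]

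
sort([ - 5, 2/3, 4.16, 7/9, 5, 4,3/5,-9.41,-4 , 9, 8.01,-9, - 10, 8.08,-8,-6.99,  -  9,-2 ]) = [-10, - 9.41,-9,  -  9, - 8, - 6.99, - 5, - 4,-2, 3/5, 2/3, 7/9, 4, 4.16,5,8.01 , 8.08, 9]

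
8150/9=8150/9 = 905.56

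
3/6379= 3/6379 = 0.00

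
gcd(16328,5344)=8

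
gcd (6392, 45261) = 47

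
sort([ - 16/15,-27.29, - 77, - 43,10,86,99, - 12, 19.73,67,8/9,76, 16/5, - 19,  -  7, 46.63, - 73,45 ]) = [ - 77, - 73, - 43, - 27.29, - 19, -12, - 7, - 16/15,8/9 , 16/5,10,19.73,45,46.63,  67,76,86,99]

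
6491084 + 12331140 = 18822224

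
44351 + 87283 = 131634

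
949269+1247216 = 2196485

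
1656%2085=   1656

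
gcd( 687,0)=687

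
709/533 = 1 +176/533 = 1.33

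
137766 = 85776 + 51990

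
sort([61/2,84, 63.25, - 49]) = [  -  49, 61/2,  63.25,84]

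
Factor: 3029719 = 7^3*11^2*73^1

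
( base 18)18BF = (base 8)20675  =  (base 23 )g7c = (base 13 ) 3c15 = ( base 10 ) 8637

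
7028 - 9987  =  -2959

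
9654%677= 176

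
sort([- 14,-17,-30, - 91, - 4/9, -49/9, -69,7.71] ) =[ - 91, - 69,  -  30, - 17, - 14, - 49/9, - 4/9,7.71 ]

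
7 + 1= 8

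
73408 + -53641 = 19767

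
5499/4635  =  1 + 96/515 = 1.19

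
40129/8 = 5016 + 1/8  =  5016.12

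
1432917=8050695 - 6617778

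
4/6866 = 2/3433 =0.00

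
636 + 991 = 1627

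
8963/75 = 119 + 38/75 = 119.51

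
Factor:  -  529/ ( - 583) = 11^( - 1 )*23^2*53^( - 1)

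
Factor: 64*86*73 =2^7 * 43^1*73^1= 401792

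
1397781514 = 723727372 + 674054142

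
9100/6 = 4550/3 = 1516.67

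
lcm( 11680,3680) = 268640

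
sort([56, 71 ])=[56,71 ] 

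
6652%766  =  524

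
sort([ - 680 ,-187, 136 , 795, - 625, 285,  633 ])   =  [- 680,- 625 ,- 187, 136,285, 633,  795] 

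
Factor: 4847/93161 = 37^1*59^(  -  1)*131^1*1579^( - 1 )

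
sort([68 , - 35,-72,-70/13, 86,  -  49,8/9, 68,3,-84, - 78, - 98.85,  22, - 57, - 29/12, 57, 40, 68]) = [-98.85, - 84, - 78, - 72 , - 57, - 49, - 35, - 70/13,  -  29/12,  8/9, 3, 22, 40, 57,68,68,68, 86]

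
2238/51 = 746/17 = 43.88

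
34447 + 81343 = 115790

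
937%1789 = 937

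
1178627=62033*19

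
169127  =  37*4571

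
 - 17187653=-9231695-7955958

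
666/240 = 111/40 = 2.77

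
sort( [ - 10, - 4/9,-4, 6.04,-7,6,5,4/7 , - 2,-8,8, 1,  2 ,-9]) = [-10, - 9, - 8, - 7, - 4, - 2, - 4/9, 4/7,1,2,5, 6,6.04,8]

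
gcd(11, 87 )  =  1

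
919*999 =918081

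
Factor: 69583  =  149^1 * 467^1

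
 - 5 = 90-95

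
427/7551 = 427/7551 = 0.06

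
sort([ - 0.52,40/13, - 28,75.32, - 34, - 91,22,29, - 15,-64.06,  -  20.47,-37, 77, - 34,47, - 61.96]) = [-91, - 64.06 ,  -  61.96,-37, - 34, - 34, - 28,-20.47,-15,-0.52,40/13,22, 29,47, 75.32,77]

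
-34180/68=  -  8545/17=- 502.65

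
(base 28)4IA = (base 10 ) 3650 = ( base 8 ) 7102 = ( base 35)2ya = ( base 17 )CAC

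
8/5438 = 4/2719 = 0.00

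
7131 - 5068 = 2063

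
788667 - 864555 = - 75888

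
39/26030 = 39/26030= 0.00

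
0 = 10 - 10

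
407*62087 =25269409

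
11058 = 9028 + 2030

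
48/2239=48/2239 = 0.02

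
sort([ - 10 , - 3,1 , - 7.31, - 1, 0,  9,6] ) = [ - 10, - 7.31, - 3 , - 1, 0,1 , 6, 9] 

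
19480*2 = 38960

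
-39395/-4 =39395/4 = 9848.75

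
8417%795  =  467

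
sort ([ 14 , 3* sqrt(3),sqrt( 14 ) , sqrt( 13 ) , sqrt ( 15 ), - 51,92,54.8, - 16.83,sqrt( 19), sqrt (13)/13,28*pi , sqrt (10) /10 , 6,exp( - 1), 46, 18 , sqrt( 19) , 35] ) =[- 51 , - 16.83, sqrt (13 )/13,sqrt( 10) /10,  exp( - 1), sqrt ( 13), sqrt( 14 ), sqrt(15), sqrt ( 19), sqrt( 19 ), 3*sqrt (3 ),  6,14 , 18, 35, 46, 54.8 , 28 * pi,92] 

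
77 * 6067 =467159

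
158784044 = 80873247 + 77910797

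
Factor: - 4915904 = - 2^6*7^1*10973^1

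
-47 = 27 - 74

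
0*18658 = 0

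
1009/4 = 1009/4  =  252.25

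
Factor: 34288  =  2^4 * 2143^1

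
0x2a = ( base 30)1C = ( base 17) 28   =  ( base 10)42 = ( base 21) 20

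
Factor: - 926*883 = - 817658 = - 2^1*463^1*883^1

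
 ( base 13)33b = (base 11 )467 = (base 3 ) 202122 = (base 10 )557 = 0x22d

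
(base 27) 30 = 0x51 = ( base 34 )2d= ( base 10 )81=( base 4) 1101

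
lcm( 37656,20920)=188280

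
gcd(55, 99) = 11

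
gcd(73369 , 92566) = 1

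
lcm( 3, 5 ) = 15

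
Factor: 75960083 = 75960083^1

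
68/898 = 34/449 = 0.08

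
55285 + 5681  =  60966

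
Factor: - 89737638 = -2^1 * 3^1*14956273^1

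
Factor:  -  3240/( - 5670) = 2^2*7^( - 1) = 4/7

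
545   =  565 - 20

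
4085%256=245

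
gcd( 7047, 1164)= 3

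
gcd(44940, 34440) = 420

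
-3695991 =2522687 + -6218678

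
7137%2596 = 1945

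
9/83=9/83 = 0.11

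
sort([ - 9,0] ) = [ - 9,0]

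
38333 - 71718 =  - 33385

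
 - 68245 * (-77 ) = 5254865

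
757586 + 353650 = 1111236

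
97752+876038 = 973790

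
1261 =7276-6015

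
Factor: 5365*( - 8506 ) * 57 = -2^1*3^1*5^1 * 19^1*29^1*37^1 * 4253^1  =  - 2601177330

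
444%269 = 175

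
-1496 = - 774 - 722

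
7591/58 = 130  +  51/58 = 130.88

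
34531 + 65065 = 99596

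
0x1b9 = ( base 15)1e6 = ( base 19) 144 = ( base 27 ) G9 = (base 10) 441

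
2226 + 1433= 3659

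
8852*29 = 256708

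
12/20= 3/5 = 0.60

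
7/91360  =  7/91360 = 0.00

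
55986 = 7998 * 7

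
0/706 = 0  =  0.00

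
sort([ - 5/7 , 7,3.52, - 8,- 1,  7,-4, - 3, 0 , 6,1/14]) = [ - 8, - 4,  -  3 , - 1,- 5/7, 0,  1/14,3.52,6, 7, 7]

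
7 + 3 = 10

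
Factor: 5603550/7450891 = 2^1*  3^1 * 5^2*  7^( - 2)  *73^( - 1 )*2083^( - 1)*37357^1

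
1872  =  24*78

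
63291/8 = 7911 + 3/8=7911.38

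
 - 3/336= - 1 + 111/112 = - 0.01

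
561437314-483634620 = 77802694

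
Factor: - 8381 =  -17^2*29^1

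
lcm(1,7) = 7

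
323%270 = 53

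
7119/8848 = 1017/1264 = 0.80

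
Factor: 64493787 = 3^1*21497929^1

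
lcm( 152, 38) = 152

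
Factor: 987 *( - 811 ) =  - 3^1 *7^1 * 47^1*811^1 = - 800457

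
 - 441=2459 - 2900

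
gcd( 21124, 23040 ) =4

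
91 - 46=45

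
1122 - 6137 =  - 5015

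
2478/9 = 275 + 1/3 = 275.33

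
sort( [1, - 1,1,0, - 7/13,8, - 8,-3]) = [-8, - 3, - 1, - 7/13,0,  1,1, 8]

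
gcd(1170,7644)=78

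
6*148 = 888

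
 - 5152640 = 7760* ( - 664 ) 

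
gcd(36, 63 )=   9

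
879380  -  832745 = 46635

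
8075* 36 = 290700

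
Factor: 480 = 2^5*  3^1 * 5^1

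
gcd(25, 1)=1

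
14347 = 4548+9799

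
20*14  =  280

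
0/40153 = 0 = 0.00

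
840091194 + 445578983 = 1285670177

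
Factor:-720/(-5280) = 3/22 = 2^(  -  1 )*3^1*11^(-1)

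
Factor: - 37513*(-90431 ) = 7^1*11^1 * 23^1 * 233^1*8221^1=3392338103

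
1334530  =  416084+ 918446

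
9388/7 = 1341 + 1/7 = 1341.14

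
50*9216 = 460800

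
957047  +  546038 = 1503085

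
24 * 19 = 456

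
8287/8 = 8287/8=1035.88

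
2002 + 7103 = 9105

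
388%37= 18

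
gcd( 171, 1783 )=1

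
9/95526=1/10614  =  0.00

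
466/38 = 233/19=12.26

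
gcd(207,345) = 69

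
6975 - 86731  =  -79756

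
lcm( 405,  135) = 405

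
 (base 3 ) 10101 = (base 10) 91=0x5b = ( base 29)34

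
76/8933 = 76/8933 = 0.01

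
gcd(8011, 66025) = 1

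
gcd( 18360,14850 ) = 270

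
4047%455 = 407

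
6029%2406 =1217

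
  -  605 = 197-802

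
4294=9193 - 4899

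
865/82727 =865/82727 = 0.01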